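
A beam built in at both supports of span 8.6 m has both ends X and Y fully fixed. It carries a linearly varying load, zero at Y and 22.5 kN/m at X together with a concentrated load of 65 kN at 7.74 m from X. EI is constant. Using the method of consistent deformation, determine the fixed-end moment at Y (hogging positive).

M_Y = 100.7 kN·m

Take the two fixed-end moments M_X, M_Y as redundants; the released structure is the simple span XY.
End rotations of the released simple span under the applied load (×1/EI):
  at X: triangular load, peak 22.5: w₀L³/(45EI) = 318/EI
  at Y: triangular load, peak 22.5: 7w₀L³/(360EI) = 278.3/EI
  at X: point load 65 at a = 7.74: Pab(L + b)/(6LEI) = 79.32/EI
  at Y: point load 65 at a = 7.74: Pab(L + a)/(6LEI) = 137/EI
  θ_X0 = 397.4/EI,  θ_Y0 = 415.3/EI
Flexibility coefficients: a unit moment at one end gives L/(3EI) there and L/(6EI) at the far end, so f₁₁ = f₂₂ = 2.867/EI and f₁₂ = f₂₁ = 1.433/EI.
Compatibility — zero rotation at each built-in end:
  2.867 M_X + 1.433 M_Y = 397.4
  1.433 M_X + 2.867 M_Y = 415.3
Solving the pair gives M_X = 88.24 kN·m and M_Y = 100.7 kN·m (hogging).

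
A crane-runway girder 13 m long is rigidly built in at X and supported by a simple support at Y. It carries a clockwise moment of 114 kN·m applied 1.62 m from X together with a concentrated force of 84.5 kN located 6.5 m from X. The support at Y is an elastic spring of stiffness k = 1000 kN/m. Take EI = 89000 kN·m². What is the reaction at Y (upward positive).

Choose R_Y as the redundant. The primary structure is the cantilever fixed at X.
Deflection at Y on the released cantilever, summing each load's contribution:
  clockwise couple 114 at a = 1.62: M₀a(2L − a)/(2EI) = 2251/EI
  point load 84.5 at a = 6.5: Pa²(3L − a)/(6EI) = 19338/EI
  δ_0 = 21589/EI
Tip deflection under a unit load at Y: L³/(3EI) = 732.3/EI.
With EI = 89000 kN·m²: δ_0 = 0.24258 m and δ_{YY} = 0.008228 m/kN.
Compatibility — the spring shortens by R_Y/k under the reaction it provides: δ_0 − R_Y·δ_{YY} = R_Y/k. With 1/k = 0.001 m/kN, R_Y = δ_0 / (δ_{YY} + 1/k) = 0.24258 / (0.008228 + 0.001) = 26.29 kN.

R_Y = 26.29 kN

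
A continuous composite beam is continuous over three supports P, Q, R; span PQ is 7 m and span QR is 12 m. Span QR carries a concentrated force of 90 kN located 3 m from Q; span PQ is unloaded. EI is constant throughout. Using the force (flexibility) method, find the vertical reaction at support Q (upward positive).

R_Q = 92.81 kN

Take M_Q as the redundant. Released structure: two simple spans PQ and QR with a hinge at Q.
Rotations at Q on the released spans (each span's end-slope, ×1/EI):
  span QR: point load 90 at a = 3: Pab(L + b)/(6LEI) = 708.8/EI
  relative rotation θ_0 = (0 + 708.8)/EI = 708.8/EI
A unit hogging moment at Q produces rotation L₁/(3EI) + L₂/(3EI) = 6.333/EI.
Compatibility: M_Q·(L₁+L₂)/(3EI) = θ_0, giving M_Q = 111.9 kN·m (hogging).
Span PQ, ΣM about P with M_Q applied at Q: R_Q^{PQ}·7 = 0 + 111.9, so R_Q^{PQ} = 15.99 kN and R_P = 0 − 15.99 = -15.99 kN.
Span QR, ΣM about R: R_Q^{QR}·12 = 810 + 111.9, so R_Q^{QR} = 76.83 kN and R_R = 90 − 76.83 = 13.17 kN.
R_Q = 15.99 + 76.83 = 92.81 kN.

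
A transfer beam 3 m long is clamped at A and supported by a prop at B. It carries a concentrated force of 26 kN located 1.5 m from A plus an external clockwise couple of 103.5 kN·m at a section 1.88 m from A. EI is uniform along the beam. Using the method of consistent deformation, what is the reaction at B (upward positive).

R_B = 52.66 kN

Take the reaction at B as the redundant and release it; the primary structure is a cantilever fixed at A.
Primary-structure tip deflection at B by superposition:
  point load 26 at a = 1.5: Pa²(3L − a)/(6EI) = 73.12/EI
  clockwise couple 103.5 at a = 1.88: M₀a(2L − a)/(2EI) = 400.8/EI
  δ_0 = 474/EI
Tip deflection under a unit load at B: L³/(3EI) = 9/EI.
Compatibility at B: δ_0 − R_B·δ_{BB} = 0, so R_B = 474/9 = 52.66 kN.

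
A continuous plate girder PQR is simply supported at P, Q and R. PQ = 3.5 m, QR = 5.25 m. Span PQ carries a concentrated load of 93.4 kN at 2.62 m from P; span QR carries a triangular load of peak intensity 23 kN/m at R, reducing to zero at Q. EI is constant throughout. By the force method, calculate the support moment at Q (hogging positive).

Insert a hinge at Q; M_Q is the redundant, and each span becomes simply supported.
End slopes at the hinge Q, treating each span as simply supported:
  span PQ: point load 93.4 at a = 2.62: Pab(L + a)/(6LEI) = 62.76/EI
  span QR: triangular load, peak 23: 7w₀L³/(360EI) = 64.71/EI
  relative rotation θ_0 = (62.76 + 64.71)/EI = 127.5/EI
A unit hogging moment at Q produces rotation L₁/(3EI) + L₂/(3EI) = 2.917/EI.
Compatibility: M_Q·(L₁+L₂)/(3EI) = θ_0, giving M_Q = 43.7 kN·m (hogging).

M_Q = 43.7 kN·m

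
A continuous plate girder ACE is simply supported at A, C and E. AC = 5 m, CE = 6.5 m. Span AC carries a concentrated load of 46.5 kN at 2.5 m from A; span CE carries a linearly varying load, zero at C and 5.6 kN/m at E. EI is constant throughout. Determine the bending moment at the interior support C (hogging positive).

Take M_C as the redundant. Released structure: two simple spans AC and CE with a hinge at C.
Discontinuity in slope at C on the released structure — sum the simple-span end rotations:
  span AC: point load 46.5 at a = 2.5: Pab(L + a)/(6LEI) = 72.66/EI
  span CE: triangular load, peak 5.6: 7w₀L³/(360EI) = 29.9/EI
  relative rotation θ_0 = (72.66 + 29.9)/EI = 102.6/EI
A unit hogging moment at C produces rotation L₁/(3EI) + L₂/(3EI) = 3.833/EI.
Slope continuity at C: θ_0 = M_C·3.833/EI, so M_C = 102.6/3.833 = 26.75 kN·m (hogging).

M_C = 26.75 kN·m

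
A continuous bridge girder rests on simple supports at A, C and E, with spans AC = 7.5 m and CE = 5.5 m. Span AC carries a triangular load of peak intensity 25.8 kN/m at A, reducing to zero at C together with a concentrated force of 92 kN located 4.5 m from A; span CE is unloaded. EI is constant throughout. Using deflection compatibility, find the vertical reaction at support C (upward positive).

R_C = 126.9 kN

Release continuity at C by inserting a hinge; the redundant is the internal moment M_C. The primary structure is two simply-supported spans AC and CE.
Rotations at C on the released spans (each span's end-slope, ×1/EI):
  span AC: triangular load, peak 25.8: 7w₀L³/(360EI) = 211.6/EI
  span AC: point load 92 at a = 4.5: Pab(L + a)/(6LEI) = 331.2/EI
  relative rotation θ_0 = (542.8 + 0)/EI = 542.8/EI
A unit hogging moment at C produces rotation L₁/(3EI) + L₂/(3EI) = 4.333/EI.
Compatibility: M_C·(L₁+L₂)/(3EI) = θ_0, giving M_C = 125.3 kN·m (hogging).
Span AC, ΣM about A with M_C applied at C: R_C^{AC}·7.5 = 655.9 + 125.3, so R_C^{AC} = 104.2 kN and R_A = 188.8 − 104.2 = 84.6 kN.
Span CE, ΣM about E: R_C^{CE}·5.5 = 0 + 125.3, so R_C^{CE} = 22.78 kN and R_E = 0 − 22.78 = -22.78 kN.
R_C = 104.2 + 22.78 = 126.9 kN.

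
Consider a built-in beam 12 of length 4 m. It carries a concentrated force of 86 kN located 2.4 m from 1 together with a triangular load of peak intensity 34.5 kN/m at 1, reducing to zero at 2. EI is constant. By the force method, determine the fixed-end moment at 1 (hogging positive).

Take the two fixed-end moments M_1, M_2 as redundants; the released structure is the simple span 12.
On the primary (simply-supported) span, the end slopes from the loading are:
  at 1: point load 86 at a = 2.4: Pab(L + b)/(6LEI) = 77.06/EI
  at 2: point load 86 at a = 2.4: Pab(L + a)/(6LEI) = 88.06/EI
  at 1: triangular load, peak 34.5: w₀L³/(45EI) = 49.07/EI
  at 2: triangular load, peak 34.5: 7w₀L³/(360EI) = 42.93/EI
  θ_10 = 126.1/EI,  θ_20 = 131/EI
Flexibility coefficients: a unit moment at one end gives L/(3EI) there and L/(6EI) at the far end, so f₁₁ = f₂₂ = 1.333/EI and f₁₂ = f₂₁ = 0.6667/EI.
Compatibility — zero rotation at each built-in end:
  1.333 M_1 + 0.6667 M_2 = 126.1
  0.6667 M_1 + 1.333 M_2 = 131
Solving the pair gives M_1 = 60.62 kN·m and M_2 = 67.94 kN·m (hogging).

M_1 = 60.62 kN·m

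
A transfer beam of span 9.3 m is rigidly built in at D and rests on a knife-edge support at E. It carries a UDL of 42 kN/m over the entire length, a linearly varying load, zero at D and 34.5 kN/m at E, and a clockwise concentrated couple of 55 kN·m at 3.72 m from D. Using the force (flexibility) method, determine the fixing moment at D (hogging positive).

M_D = 630.3 kN·m

Release the roller at E. Primary structure: cantilever fixed at D.
Primary-structure tip deflection at E by superposition:
  UDL 42: wL⁴/(8EI) = 39273/EI
  triangular load, peak 34.5 at the free end: 11w₀L⁴/(120EI) = 23657/EI
  clockwise couple 55 at a = 3.72: M₀a(2L − a)/(2EI) = 1522/EI
  δ_0 = 64452/EI
Flexibility coefficient — unit upward force at E: δ_{EE} = L³/(3EI) = 268.1/EI.
The prop prevents deflection at E: R_E = δ_0/δ_{EE} = 64452/268.1 = 240.4 kN.
Moment equilibrium about D: M_D = Σ(load moments about D) − R_E·L = 2866 − 240.4×9.3 = 630.3 kN·m.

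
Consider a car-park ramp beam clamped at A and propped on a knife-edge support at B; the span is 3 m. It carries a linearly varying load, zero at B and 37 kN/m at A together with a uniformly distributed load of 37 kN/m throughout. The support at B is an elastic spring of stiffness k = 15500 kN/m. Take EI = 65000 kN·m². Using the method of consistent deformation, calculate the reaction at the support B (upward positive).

Choose R_B as the redundant. The primary structure is the cantilever fixed at A.
Primary-structure tip deflection at B by superposition:
  triangular load, peak 37 at the fixed end: w₀L⁴/(30EI) = 99.9/EI
  UDL 37: wL⁴/(8EI) = 374.6/EI
  δ_0 = 474.5/EI
Tip deflection under a unit load at B: L³/(3EI) = 9/EI.
With EI = 65000 kN·m²: δ_0 = 0.0073 m and δ_{BB} = 0.000138 m/kN.
Compatibility — the spring shortens by R_B/k under the reaction it provides: δ_0 − R_B·δ_{BB} = R_B/k. With 1/k = 0.000065 m/kN, R_B = δ_0 / (δ_{BB} + 1/k) = 0.0073 / (0.000138 + 0.000065) = 35.97 kN.

R_B = 35.97 kN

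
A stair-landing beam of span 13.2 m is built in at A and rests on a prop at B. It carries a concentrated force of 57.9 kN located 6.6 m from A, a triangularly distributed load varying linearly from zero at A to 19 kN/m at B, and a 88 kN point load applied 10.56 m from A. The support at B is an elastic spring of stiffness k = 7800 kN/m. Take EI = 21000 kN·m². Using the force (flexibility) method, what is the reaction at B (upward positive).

Release the roller at B. Primary structure: cantilever fixed at A.
Free-end deflection of the primary structure under the applied loading (downward +):
  point load 57.9 at a = 6.6: Pa²(3L − a)/(6EI) = 13872/EI
  triangular load, peak 19 at the free end: 11w₀L⁴/(120EI) = 52876/EI
  point load 88 at a = 10.56: Pa²(3L − a)/(6EI) = 47496/EI
  δ_0 = 114244/EI
Flexibility coefficient — unit upward force at B: δ_{BB} = L³/(3EI) = 766.7/EI.
With EI = 21000 kN·m²: δ_0 = 5.4402 m and δ_{BB} = 0.036507 m/kN.
Compatibility — the spring shortens by R_B/k under the reaction it provides: δ_0 − R_B·δ_{BB} = R_B/k. With 1/k = 0.000128 m/kN, R_B = δ_0 / (δ_{BB} + 1/k) = 5.4402 / (0.036507 + 0.000128) = 148.5 kN.

R_B = 148.5 kN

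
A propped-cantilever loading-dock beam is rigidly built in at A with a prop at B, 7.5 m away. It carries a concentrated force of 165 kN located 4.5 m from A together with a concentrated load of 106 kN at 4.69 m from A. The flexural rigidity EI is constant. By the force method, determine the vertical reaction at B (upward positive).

Remove the prop at B; the released (primary) structure is a cantilever built in at A.
Downward deflection at the released point B due to the loads:
  point load 165 at a = 4.5: Pa²(3L − a)/(6EI) = 10024/EI
  point load 106 at a = 4.69: Pa²(3L − a)/(6EI) = 6921/EI
  δ_0 = 16945/EI
Flexibility coefficient — unit upward force at B: δ_{BB} = L³/(3EI) = 140.6/EI.
The prop prevents deflection at B: R_B = δ_0/δ_{BB} = 16945/140.6 = 120.5 kN.

R_B = 120.5 kN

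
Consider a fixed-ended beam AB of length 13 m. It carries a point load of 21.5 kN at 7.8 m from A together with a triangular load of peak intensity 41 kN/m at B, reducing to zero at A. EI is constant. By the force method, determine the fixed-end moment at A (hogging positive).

M_A = 257.8 kN·m

Take the two fixed-end moments M_A, M_B as redundants; the released structure is the simple span AB.
On the primary (simply-supported) span, the end slopes from the loading are:
  at A: point load 21.5 at a = 7.8: Pab(L + b)/(6LEI) = 203.5/EI
  at B: point load 21.5 at a = 7.8: Pab(L + a)/(6LEI) = 232.5/EI
  at A: triangular load, peak 41: 7w₀L³/(360EI) = 1751/EI
  at B: triangular load, peak 41: w₀L³/(45EI) = 2002/EI
  θ_A0 = 1955/EI,  θ_B0 = 2234/EI
Flexibility coefficients: a unit moment at one end gives L/(3EI) there and L/(6EI) at the far end, so f₁₁ = f₂₂ = 4.333/EI and f₁₂ = f₂₁ = 2.167/EI.
Compatibility — zero rotation at each built-in end:
  4.333 M_A + 2.167 M_B = 1955
  2.167 M_A + 4.333 M_B = 2234
Solving the pair gives M_A = 257.8 kN·m and M_B = 386.7 kN·m (hogging).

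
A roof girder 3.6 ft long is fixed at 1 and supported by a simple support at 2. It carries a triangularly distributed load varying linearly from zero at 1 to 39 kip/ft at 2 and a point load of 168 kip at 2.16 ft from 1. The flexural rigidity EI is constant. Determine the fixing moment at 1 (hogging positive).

Choose R_2 as the redundant. The primary structure is the cantilever fixed at 1.
Downward deflection at the released point 2 due to the loads:
  triangular load, peak 39 at the free end: 11w₀L⁴/(120EI) = 600.5/EI
  point load 168 at a = 2.16: Pa²(3L − a)/(6EI) = 1129/EI
  δ_0 = 1729/EI
Tip deflection under a unit load at 2: L³/(3EI) = 15.55/EI.
Compatibility at 2: δ_0 − R_2·δ_{22} = 0, so R_2 = 1729/15.55 = 111.2 kip.
Moment equilibrium about 1: M_1 = Σ(load moments about 1) − R_2·L = 531.4 − 111.2×3.6 = 131.1 kip·ft.

M_1 = 131.1 kip·ft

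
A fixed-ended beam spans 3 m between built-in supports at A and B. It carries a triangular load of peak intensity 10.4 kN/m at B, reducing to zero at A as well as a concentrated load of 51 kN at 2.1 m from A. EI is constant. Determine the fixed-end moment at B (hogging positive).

M_B = 27.17 kN·m

Release both end moments; the primary structure is a simply-supported span AB with redundants M_A and M_B.
On the primary (simply-supported) span, the end slopes from the loading are:
  at A: triangular load, peak 10.4: 7w₀L³/(360EI) = 5.46/EI
  at B: triangular load, peak 10.4: w₀L³/(45EI) = 6.24/EI
  at A: point load 51 at a = 2.1: Pab(L + b)/(6LEI) = 20.88/EI
  at B: point load 51 at a = 2.1: Pab(L + a)/(6LEI) = 27.31/EI
  θ_A0 = 26.34/EI,  θ_B0 = 33.55/EI
Flexibility coefficients: a unit moment at one end gives L/(3EI) there and L/(6EI) at the far end, so f₁₁ = f₂₂ = 1/EI and f₁₂ = f₂₁ = 0.5/EI.
Compatibility — zero rotation at each built-in end:
  1 M_A + 0.5 M_B = 26.34
  0.5 M_A + 1 M_B = 33.55
Solving the pair gives M_A = 12.76 kN·m and M_B = 27.17 kN·m (hogging).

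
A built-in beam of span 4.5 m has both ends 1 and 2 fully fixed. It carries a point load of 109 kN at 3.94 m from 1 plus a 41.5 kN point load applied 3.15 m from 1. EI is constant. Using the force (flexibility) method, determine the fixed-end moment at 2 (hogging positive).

M_2 = 74.25 kN·m

Release both end moments; the primary structure is a simply-supported span 12 with redundants M_1 and M_2.
End rotations of the released simple span under the applied load (×1/EI):
  at 1: point load 109 at a = 3.94: Pab(L + b)/(6LEI) = 45.07/EI
  at 2: point load 109 at a = 3.94: Pab(L + a)/(6LEI) = 75.18/EI
  at 1: point load 41.5 at a = 3.15: Pab(L + b)/(6LEI) = 38.24/EI
  at 2: point load 41.5 at a = 3.15: Pab(L + a)/(6LEI) = 50/EI
  θ_10 = 83.31/EI,  θ_20 = 125.2/EI
Flexibility coefficients: a unit moment at one end gives L/(3EI) there and L/(6EI) at the far end, so f₁₁ = f₂₂ = 1.5/EI and f₁₂ = f₂₁ = 0.75/EI.
Compatibility — zero rotation at each built-in end:
  1.5 M_1 + 0.75 M_2 = 83.31
  0.75 M_1 + 1.5 M_2 = 125.2
Solving the pair gives M_1 = 18.42 kN·m and M_2 = 74.25 kN·m (hogging).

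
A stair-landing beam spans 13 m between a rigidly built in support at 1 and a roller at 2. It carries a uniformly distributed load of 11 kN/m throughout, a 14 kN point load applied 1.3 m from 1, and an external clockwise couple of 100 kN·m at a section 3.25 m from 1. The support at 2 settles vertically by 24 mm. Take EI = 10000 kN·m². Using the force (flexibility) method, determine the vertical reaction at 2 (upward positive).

R_2 = 58.55 kN

Release the roller at 2. Primary structure: cantilever fixed at 1.
Primary-structure tip deflection at 2 by superposition:
  UDL 11: wL⁴/(8EI) = 39271/EI
  point load 14 at a = 1.3: Pa²(3L − a)/(6EI) = 148.7/EI
  clockwise couple 100 at a = 3.25: M₀a(2L − a)/(2EI) = 3697/EI
  δ_0 = 43117/EI
Flexibility coefficient — unit upward force at 2: δ_{22} = L³/(3EI) = 732.3/EI.
With EI = 10000 kN·m²: δ_0 = 4.3117 m and δ_{22} = 0.073233 m/kN.
Compatibility — the beam at 2 must follow the support down by 0.024 m: δ_0 − R_2·δ_{22} = 0.024, so R_2 = (4.3117 − 0.024)/0.073233 = 58.55 kN.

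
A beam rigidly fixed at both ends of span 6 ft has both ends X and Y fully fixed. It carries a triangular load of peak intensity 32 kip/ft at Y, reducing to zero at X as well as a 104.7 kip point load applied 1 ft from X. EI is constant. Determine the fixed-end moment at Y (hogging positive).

Take the two fixed-end moments M_X, M_Y as redundants; the released structure is the simple span XY.
On the primary (simply-supported) span, the end slopes from the loading are:
  at X: triangular load, peak 32: 7w₀L³/(360EI) = 134.4/EI
  at Y: triangular load, peak 32: w₀L³/(45EI) = 153.6/EI
  at X: point load 104.7 at a = 1: Pab(L + b)/(6LEI) = 160/EI
  at Y: point load 104.7 at a = 1: Pab(L + a)/(6LEI) = 101.8/EI
  θ_X0 = 294.4/EI,  θ_Y0 = 255.4/EI
Flexibility coefficients: a unit moment at one end gives L/(3EI) there and L/(6EI) at the far end, so f₁₁ = f₂₂ = 2/EI and f₁₂ = f₂₁ = 1/EI.
Compatibility — zero rotation at each built-in end:
  2 M_X + 1 M_Y = 294.4
  1 M_X + 2 M_Y = 255.4
Solving the pair gives M_X = 111.1 kip·ft and M_Y = 72.14 kip·ft (hogging).

M_Y = 72.14 kip·ft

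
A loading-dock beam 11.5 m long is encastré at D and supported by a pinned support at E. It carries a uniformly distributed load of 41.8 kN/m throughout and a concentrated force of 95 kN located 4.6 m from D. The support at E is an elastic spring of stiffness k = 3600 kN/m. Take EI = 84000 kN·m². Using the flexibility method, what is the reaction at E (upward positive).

Take the reaction at E as the redundant and release it; the primary structure is a cantilever fixed at D.
Primary-structure tip deflection at E by superposition:
  UDL 41.8: wL⁴/(8EI) = 91386/EI
  point load 95 at a = 4.6: Pa²(3L − a)/(6EI) = 10017/EI
  δ_0 = 101403/EI
Tip deflection under a unit load at E: L³/(3EI) = 507/EI.
With EI = 84000 kN·m²: δ_0 = 1.2072 m and δ_{EE} = 0.006035 m/kN.
Compatibility — the spring shortens by R_E/k under the reaction it provides: δ_0 − R_E·δ_{EE} = R_E/k. With 1/k = 0.000278 m/kN, R_E = δ_0 / (δ_{EE} + 1/k) = 1.2072 / (0.006035 + 0.000278) = 191.2 kN.

R_E = 191.2 kN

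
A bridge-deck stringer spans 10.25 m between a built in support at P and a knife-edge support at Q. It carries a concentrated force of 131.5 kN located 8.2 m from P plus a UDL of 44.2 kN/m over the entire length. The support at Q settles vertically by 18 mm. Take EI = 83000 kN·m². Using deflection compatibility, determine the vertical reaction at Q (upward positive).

Remove the prop at Q; the released (primary) structure is a cantilever built in at P.
Primary-structure tip deflection at Q by superposition:
  point load 131.5 at a = 8.2: Pa²(3L − a)/(6EI) = 33231/EI
  UDL 44.2: wL⁴/(8EI) = 60986/EI
  δ_0 = 94217/EI
Tip deflection under a unit load at Q: L³/(3EI) = 359/EI.
With EI = 83000 kN·m²: δ_0 = 1.1351 m and δ_{QQ} = 0.004325 m/kN.
Compatibility — the beam at Q must follow the support down by 0.018 m: δ_0 − R_Q·δ_{QQ} = 0.018, so R_Q = (1.1351 − 0.018)/0.004325 = 258.3 kN.

R_Q = 258.3 kN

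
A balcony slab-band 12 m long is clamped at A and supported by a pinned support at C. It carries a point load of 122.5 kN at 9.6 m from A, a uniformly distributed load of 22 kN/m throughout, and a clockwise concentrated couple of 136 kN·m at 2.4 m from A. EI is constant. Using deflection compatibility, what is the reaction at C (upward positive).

Take the reaction at C as the redundant and release it; the primary structure is a cantilever fixed at A.
Downward deflection at the released point C due to the loads:
  point load 122.5 at a = 9.6: Pa²(3L − a)/(6EI) = 49674/EI
  UDL 22: wL⁴/(8EI) = 57024/EI
  clockwise couple 136 at a = 2.4: M₀a(2L − a)/(2EI) = 3525/EI
  δ_0 = 110223/EI
Tip deflection under a unit load at C: L³/(3EI) = 576/EI.
Compatibility at C: δ_0 − R_C·δ_{CC} = 0, so R_C = 110223/576 = 191.4 kN.

R_C = 191.4 kN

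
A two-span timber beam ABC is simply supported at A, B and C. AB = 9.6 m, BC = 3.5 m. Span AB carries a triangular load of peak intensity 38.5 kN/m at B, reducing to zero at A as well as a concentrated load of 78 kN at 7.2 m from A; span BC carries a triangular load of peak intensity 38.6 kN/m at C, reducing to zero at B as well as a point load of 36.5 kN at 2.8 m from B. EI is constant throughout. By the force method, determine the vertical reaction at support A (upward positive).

R_A = 52.56 kN

Insert a hinge at B; M_B is the redundant, and each span becomes simply supported.
Discontinuity in slope at B on the released structure — sum the simple-span end rotations:
  span AB: triangular load, peak 38.5: w₀L³/(45EI) = 756.9/EI
  span AB: point load 78 at a = 7.2: Pab(L + a)/(6LEI) = 393.1/EI
  span BC: triangular load, peak 38.6: 7w₀L³/(360EI) = 32.18/EI
  span BC: point load 36.5 at a = 2.8: Pab(L + b)/(6LEI) = 14.31/EI
  relative rotation θ_0 = (1150 + 46.49)/EI = 1197/EI
A unit hogging moment at B produces rotation L₁/(3EI) + L₂/(3EI) = 4.367/EI.
Slope continuity at B: θ_0 = M_B·4.367/EI, so M_B = 1197/4.367 = 274 kN·m (hogging).
Span AB, ΣM about A with M_B applied at B: R_B^{AB}·9.6 = 1744 + 274, so R_B^{AB} = 210.2 kN and R_A = 262.8 − 210.2 = 52.56 kN.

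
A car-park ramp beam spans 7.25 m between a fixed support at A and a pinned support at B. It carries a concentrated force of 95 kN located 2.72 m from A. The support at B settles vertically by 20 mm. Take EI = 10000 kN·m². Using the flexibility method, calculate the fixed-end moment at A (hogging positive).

Remove the prop at B; the released (primary) structure is a cantilever built in at A.
Deflection at B on the released cantilever, summing each load's contribution:
  point load 95 at a = 2.72: Pa²(3L − a)/(6EI) = 2229/EI
Flexibility coefficient — unit upward force at B: δ_{BB} = L³/(3EI) = 127/EI.
With EI = 10000 kN·m²: δ_0 = 0.22292 m and δ_{BB} = 0.012703 m/kN.
Compatibility — the beam at B must follow the support down by 0.02 m: δ_0 − R_B·δ_{BB} = 0.02, so R_B = (0.22292 − 0.02)/0.012703 = 15.97 kN.
Moment equilibrium about A: M_A = Σ(load moments about A) − R_B·L = 258.4 − 15.97×7.25 = 142.6 kN·m.

M_A = 142.6 kN·m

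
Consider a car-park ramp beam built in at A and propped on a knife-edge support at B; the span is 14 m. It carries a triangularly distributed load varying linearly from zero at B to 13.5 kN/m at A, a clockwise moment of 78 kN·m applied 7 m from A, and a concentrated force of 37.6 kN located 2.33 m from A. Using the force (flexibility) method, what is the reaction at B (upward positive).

Choose R_B as the redundant. The primary structure is the cantilever fixed at A.
Free-end deflection of the primary structure under the applied loading (downward +):
  triangular load, peak 13.5 at the fixed end: w₀L⁴/(30EI) = 17287/EI
  clockwise couple 78 at a = 7: M₀a(2L − a)/(2EI) = 5733/EI
  point load 37.6 at a = 2.33: Pa²(3L − a)/(6EI) = 1350/EI
  δ_0 = 24370/EI
Tip deflection under a unit load at B: L³/(3EI) = 914.7/EI.
The prop prevents deflection at B: R_B = δ_0/δ_{BB} = 24370/914.7 = 26.64 kN.

R_B = 26.64 kN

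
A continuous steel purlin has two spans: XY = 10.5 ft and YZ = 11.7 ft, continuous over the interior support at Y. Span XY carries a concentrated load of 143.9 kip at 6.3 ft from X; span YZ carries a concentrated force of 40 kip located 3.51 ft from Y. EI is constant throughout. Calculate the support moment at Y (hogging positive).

M_Y = 181.2 kip·ft

Release continuity at Y by inserting a hinge; the redundant is the internal moment M_Y. The primary structure is two simply-supported spans XY and YZ.
End slopes at the hinge Y, treating each span as simply supported:
  span XY: point load 143.9 at a = 6.3: Pab(L + a)/(6LEI) = 1015/EI
  span YZ: point load 40 at a = 3.51: Pab(L + b)/(6LEI) = 325.8/EI
  relative rotation θ_0 = (1015 + 325.8)/EI = 1341/EI
A unit hogging moment at Y produces rotation L₁/(3EI) + L₂/(3EI) = 7.4/EI.
Compatibility: M_Y·(L₁+L₂)/(3EI) = θ_0, giving M_Y = 181.2 kip·ft (hogging).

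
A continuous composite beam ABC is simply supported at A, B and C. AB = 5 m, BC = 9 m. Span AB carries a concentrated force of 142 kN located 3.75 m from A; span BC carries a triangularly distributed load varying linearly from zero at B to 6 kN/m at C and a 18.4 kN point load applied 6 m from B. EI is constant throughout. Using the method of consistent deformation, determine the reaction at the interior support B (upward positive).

Insert a hinge at B; M_B is the redundant, and each span becomes simply supported.
Rotations at B on the released spans (each span's end-slope, ×1/EI):
  span AB: point load 142 at a = 3.75: Pab(L + a)/(6LEI) = 194.1/EI
  span BC: triangular load, peak 6: 7w₀L³/(360EI) = 85.05/EI
  span BC: point load 18.4 at a = 6: Pab(L + b)/(6LEI) = 73.6/EI
  relative rotation θ_0 = (194.1 + 158.7)/EI = 352.8/EI
A unit hogging moment at B produces rotation L₁/(3EI) + L₂/(3EI) = 4.667/EI.
Compatibility: M_B·(L₁+L₂)/(3EI) = θ_0, giving M_B = 75.6 kN·m (hogging).
Span AB, ΣM about A with M_B applied at B: R_B^{AB}·5 = 532.5 + 75.6, so R_B^{AB} = 121.6 kN and R_A = 142 − 121.6 = 20.38 kN.
Span BC, ΣM about C: R_B^{BC}·9 = 136.2 + 75.6, so R_B^{BC} = 23.53 kN and R_C = 45.4 − 23.53 = 21.87 kN.
R_B = 121.6 + 23.53 = 145.2 kN.

R_B = 145.2 kN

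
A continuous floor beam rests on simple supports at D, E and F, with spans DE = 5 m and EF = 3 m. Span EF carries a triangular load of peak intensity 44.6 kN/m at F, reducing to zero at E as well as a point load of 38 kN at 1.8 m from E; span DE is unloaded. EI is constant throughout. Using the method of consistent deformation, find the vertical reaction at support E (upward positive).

R_E = 46.01 kN

Take M_E as the redundant. Released structure: two simple spans DE and EF with a hinge at E.
Discontinuity in slope at E on the released structure — sum the simple-span end rotations:
  span EF: triangular load, peak 44.6: 7w₀L³/(360EI) = 23.41/EI
  span EF: point load 38 at a = 1.8: Pab(L + b)/(6LEI) = 19.15/EI
  relative rotation θ_0 = (0 + 42.57)/EI = 42.57/EI
A unit hogging moment at E produces rotation L₁/(3EI) + L₂/(3EI) = 2.667/EI.
Slope continuity at E: θ_0 = M_E·2.667/EI, so M_E = 42.57/2.667 = 15.96 kN·m (hogging).
Span DE, ΣM about D with M_E applied at E: R_E^{DE}·5 = 0 + 15.96, so R_E^{DE} = 3.193 kN and R_D = 0 − 3.193 = -3.193 kN.
Span EF, ΣM about F: R_E^{EF}·3 = 112.5 + 15.96, so R_E^{EF} = 42.82 kN and R_F = 104.9 − 42.82 = 62.08 kN.
R_E = 3.193 + 42.82 = 46.01 kN.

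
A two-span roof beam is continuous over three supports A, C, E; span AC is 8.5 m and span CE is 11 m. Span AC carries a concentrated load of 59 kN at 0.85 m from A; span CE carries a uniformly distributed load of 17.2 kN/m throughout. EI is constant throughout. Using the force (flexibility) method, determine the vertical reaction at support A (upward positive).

Insert a hinge at C; M_C is the redundant, and each span becomes simply supported.
End slopes at the hinge C, treating each span as simply supported:
  span AC: point load 59 at a = 0.85: Pab(L + a)/(6LEI) = 70.34/EI
  span CE: UDL 17.2: wL³/(24EI) = 953.9/EI
  relative rotation θ_0 = (70.34 + 953.9)/EI = 1024/EI
A unit hogging moment at C produces rotation L₁/(3EI) + L₂/(3EI) = 6.5/EI.
Slope continuity at C: θ_0 = M_C·6.5/EI, so M_C = 1024/6.5 = 157.6 kN·m (hogging).
Span AC, ΣM about A with M_C applied at C: R_C^{AC}·8.5 = 50.15 + 157.6, so R_C^{AC} = 24.44 kN and R_A = 59 − 24.44 = 34.56 kN.

R_A = 34.56 kN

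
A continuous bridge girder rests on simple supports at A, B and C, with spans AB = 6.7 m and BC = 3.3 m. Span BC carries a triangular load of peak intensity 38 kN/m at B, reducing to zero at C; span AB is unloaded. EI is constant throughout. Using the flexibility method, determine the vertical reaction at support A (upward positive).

Release continuity at B by inserting a hinge; the redundant is the internal moment M_B. The primary structure is two simply-supported spans AB and BC.
Discontinuity in slope at B on the released structure — sum the simple-span end rotations:
  span BC: triangular load, peak 38: w₀L³/(45EI) = 30.35/EI
  relative rotation θ_0 = (0 + 30.35)/EI = 30.35/EI
A unit hogging moment at B produces rotation L₁/(3EI) + L₂/(3EI) = 3.333/EI.
Slope continuity at B: θ_0 = M_B·3.333/EI, so M_B = 30.35/3.333 = 9.104 kN·m (hogging).
Span AB, ΣM about A with M_B applied at B: R_B^{AB}·6.7 = 0 + 9.104, so R_B^{AB} = 1.359 kN and R_A = 0 − 1.359 = -1.359 kN.

R_A = -1.359 kN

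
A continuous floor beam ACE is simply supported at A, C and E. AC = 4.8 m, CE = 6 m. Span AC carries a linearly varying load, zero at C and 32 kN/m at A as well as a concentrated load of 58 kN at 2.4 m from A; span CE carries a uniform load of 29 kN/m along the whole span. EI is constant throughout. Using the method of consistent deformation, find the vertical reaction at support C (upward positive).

Take M_C as the redundant. Released structure: two simple spans AC and CE with a hinge at C.
Rotations at C on the released spans (each span's end-slope, ×1/EI):
  span AC: triangular load, peak 32: 7w₀L³/(360EI) = 68.81/EI
  span AC: point load 58 at a = 2.4: Pab(L + a)/(6LEI) = 83.52/EI
  span CE: UDL 29: wL³/(24EI) = 261/EI
  relative rotation θ_0 = (152.3 + 261)/EI = 413.3/EI
A unit hogging moment at C produces rotation L₁/(3EI) + L₂/(3EI) = 3.6/EI.
Compatibility: M_C·(L₁+L₂)/(3EI) = θ_0, giving M_C = 114.8 kN·m (hogging).
Span AC, ΣM about A with M_C applied at C: R_C^{AC}·4.8 = 262.1 + 114.8, so R_C^{AC} = 78.52 kN and R_A = 134.8 − 78.52 = 56.28 kN.
Span CE, ΣM about E: R_C^{CE}·6 = 522 + 114.8, so R_C^{CE} = 106.1 kN and R_E = 174 − 106.1 = 67.86 kN.
R_C = 78.52 + 106.1 = 184.7 kN.

R_C = 184.7 kN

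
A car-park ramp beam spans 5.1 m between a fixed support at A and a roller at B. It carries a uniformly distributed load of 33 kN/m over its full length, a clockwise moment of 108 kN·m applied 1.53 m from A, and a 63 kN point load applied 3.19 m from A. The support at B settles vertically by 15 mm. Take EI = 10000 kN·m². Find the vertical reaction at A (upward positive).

R_A = 126.1 kN

Release the roller at B. Primary structure: cantilever fixed at A.
Downward deflection at the released point B due to the loads:
  UDL 33: wL⁴/(8EI) = 2791/EI
  clockwise couple 108 at a = 1.53: M₀a(2L − a)/(2EI) = 716.3/EI
  point load 63 at a = 3.19: Pa²(3L − a)/(6EI) = 1294/EI
  δ_0 = 4801/EI
Flexibility coefficient — unit upward force at B: δ_{BB} = L³/(3EI) = 44.22/EI.
With EI = 10000 kN·m²: δ_0 = 0.48009 m and δ_{BB} = 0.004422 m/kN.
Compatibility — the beam at B must follow the support down by 0.015 m: δ_0 − R_B·δ_{BB} = 0.015, so R_B = (0.48009 − 0.015)/0.004422 = 105.2 kN.
Vertical equilibrium: R_A = ΣP − R_B = 231.3 − 105.2 = 126.1 kN.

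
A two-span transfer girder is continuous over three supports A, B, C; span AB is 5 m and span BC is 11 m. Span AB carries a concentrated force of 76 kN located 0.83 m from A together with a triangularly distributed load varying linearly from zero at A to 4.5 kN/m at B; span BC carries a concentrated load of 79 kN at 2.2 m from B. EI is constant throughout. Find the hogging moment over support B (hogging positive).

Release continuity at B by inserting a hinge; the redundant is the internal moment M_B. The primary structure is two simply-supported spans AB and BC.
Discontinuity in slope at B on the released structure — sum the simple-span end rotations:
  span AB: point load 76 at a = 0.83: Pab(L + a)/(6LEI) = 51.12/EI
  span AB: triangular load, peak 4.5: w₀L³/(45EI) = 12.5/EI
  span BC: point load 79 at a = 2.2: Pab(L + b)/(6LEI) = 458.8/EI
  relative rotation θ_0 = (63.62 + 458.8)/EI = 522.5/EI
A unit hogging moment at B produces rotation L₁/(3EI) + L₂/(3EI) = 5.333/EI.
Slope continuity at B: θ_0 = M_B·5.333/EI, so M_B = 522.5/5.333 = 97.96 kN·m (hogging).

M_B = 97.96 kN·m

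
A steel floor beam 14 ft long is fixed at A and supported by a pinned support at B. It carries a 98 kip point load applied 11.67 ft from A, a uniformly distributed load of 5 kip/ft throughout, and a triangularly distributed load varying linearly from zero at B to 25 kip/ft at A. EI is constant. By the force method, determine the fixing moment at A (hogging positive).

M_A = 560.2 kip·ft

Release the roller at B. Primary structure: cantilever fixed at A.
Primary-structure tip deflection at B by superposition:
  point load 98 at a = 11.67: Pa²(3L − a)/(6EI) = 67467/EI
  UDL 5: wL⁴/(8EI) = 24010/EI
  triangular load, peak 25 at the fixed end: w₀L⁴/(30EI) = 32013/EI
  δ_0 = 123490/EI
Tip deflection under a unit load at B: L³/(3EI) = 914.7/EI.
The prop prevents deflection at B: R_B = δ_0/δ_{BB} = 123490/914.7 = 135 kip.
Moment equilibrium about A: M_A = Σ(load moments about A) − R_B·L = 2450 − 135×14 = 560.2 kip·ft.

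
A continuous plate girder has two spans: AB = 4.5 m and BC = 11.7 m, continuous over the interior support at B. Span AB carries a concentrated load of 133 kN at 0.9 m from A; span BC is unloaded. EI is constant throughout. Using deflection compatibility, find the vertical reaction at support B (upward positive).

Release continuity at B by inserting a hinge; the redundant is the internal moment M_B. The primary structure is two simply-supported spans AB and BC.
Discontinuity in slope at B on the released structure — sum the simple-span end rotations:
  span AB: point load 133 at a = 0.9: Pab(L + a)/(6LEI) = 86.18/EI
  relative rotation θ_0 = (86.18 + 0)/EI = 86.18/EI
A unit hogging moment at B produces rotation L₁/(3EI) + L₂/(3EI) = 5.4/EI.
Slope continuity at B: θ_0 = M_B·5.4/EI, so M_B = 86.18/5.4 = 15.96 kN·m (hogging).
Span AB, ΣM about A with M_B applied at B: R_B^{AB}·4.5 = 119.7 + 15.96, so R_B^{AB} = 30.15 kN and R_A = 133 − 30.15 = 102.9 kN.
Span BC, ΣM about C: R_B^{BC}·11.7 = 0 + 15.96, so R_B^{BC} = 1.364 kN and R_C = 0 − 1.364 = -1.364 kN.
R_B = 30.15 + 1.364 = 31.51 kN.

R_B = 31.51 kN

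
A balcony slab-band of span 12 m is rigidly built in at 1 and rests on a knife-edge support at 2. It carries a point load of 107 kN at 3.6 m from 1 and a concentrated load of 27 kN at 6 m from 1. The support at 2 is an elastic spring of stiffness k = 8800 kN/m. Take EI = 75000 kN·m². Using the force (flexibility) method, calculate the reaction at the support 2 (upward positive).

Choose R_2 as the redundant. The primary structure is the cantilever fixed at 1.
Downward deflection at the released point 2 due to the loads:
  point load 107 at a = 3.6: Pa²(3L − a)/(6EI) = 7488/EI
  point load 27 at a = 6: Pa²(3L − a)/(6EI) = 4860/EI
  δ_0 = 12348/EI
Flexibility coefficient — unit upward force at 2: δ_{22} = L³/(3EI) = 576/EI.
With EI = 75000 kN·m²: δ_0 = 0.16464 m and δ_{22} = 0.00768 m/kN.
Compatibility — the spring shortens by R_2/k under the reaction it provides: δ_0 − R_2·δ_{22} = R_2/k. With 1/k = 0.000114 m/kN, R_2 = δ_0 / (δ_{22} + 1/k) = 0.16464 / (0.00768 + 0.000114) = 21.13 kN.

R_2 = 21.13 kN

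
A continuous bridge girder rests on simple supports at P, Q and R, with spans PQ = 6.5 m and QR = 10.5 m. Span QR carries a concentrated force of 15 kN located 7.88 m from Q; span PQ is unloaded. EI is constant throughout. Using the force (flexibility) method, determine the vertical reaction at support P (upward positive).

Insert a hinge at Q; M_Q is the redundant, and each span becomes simply supported.
Discontinuity in slope at Q on the released structure — sum the simple-span end rotations:
  span QR: point load 15 at a = 7.88: Pab(L + b)/(6LEI) = 64.49/EI
  relative rotation θ_0 = (0 + 64.49)/EI = 64.49/EI
A unit hogging moment at Q produces rotation L₁/(3EI) + L₂/(3EI) = 5.667/EI.
Compatibility: M_Q·(L₁+L₂)/(3EI) = θ_0, giving M_Q = 11.38 kN·m (hogging).
Span PQ, ΣM about P with M_Q applied at Q: R_Q^{PQ}·6.5 = 0 + 11.38, so R_Q^{PQ} = 1.751 kN and R_P = 0 − 1.751 = -1.751 kN.

R_P = -1.751 kN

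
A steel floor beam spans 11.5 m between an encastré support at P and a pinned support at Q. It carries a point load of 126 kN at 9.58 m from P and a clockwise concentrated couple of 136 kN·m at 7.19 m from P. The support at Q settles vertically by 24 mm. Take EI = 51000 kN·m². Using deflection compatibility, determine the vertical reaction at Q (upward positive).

R_Q = 107.6 kN

Choose R_Q as the redundant. The primary structure is the cantilever fixed at P.
Downward deflection at the released point Q due to the loads:
  point load 126 at a = 9.58: Pa²(3L − a)/(6EI) = 48028/EI
  clockwise couple 136 at a = 7.19: M₀a(2L − a)/(2EI) = 7730/EI
  δ_0 = 55758/EI
Tip deflection under a unit load at Q: L³/(3EI) = 507/EI.
With EI = 51000 kN·m²: δ_0 = 1.0933 m and δ_{QQ} = 0.00994 m/kN.
Compatibility — the beam at Q must follow the support down by 0.024 m: δ_0 − R_Q·δ_{QQ} = 0.024, so R_Q = (1.0933 − 0.024)/0.00994 = 107.6 kN.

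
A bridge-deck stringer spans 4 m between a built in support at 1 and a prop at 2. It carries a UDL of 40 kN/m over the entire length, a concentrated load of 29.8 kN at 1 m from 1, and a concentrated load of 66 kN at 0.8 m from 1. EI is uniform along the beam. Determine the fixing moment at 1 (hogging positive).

M_1 = 137.6 kN·m

Take the reaction at 2 as the redundant and release it; the primary structure is a cantilever fixed at 1.
Downward deflection at the released point 2 due to the loads:
  UDL 40: wL⁴/(8EI) = 1280/EI
  point load 29.8 at a = 1: Pa²(3L − a)/(6EI) = 54.63/EI
  point load 66 at a = 0.8: Pa²(3L − a)/(6EI) = 78.85/EI
  δ_0 = 1413/EI
Flexibility coefficient — unit upward force at 2: δ_{22} = L³/(3EI) = 21.33/EI.
Compatibility at 2: δ_0 − R_2·δ_{22} = 0, so R_2 = 1413/21.33 = 66.26 kN.
Moment equilibrium about 1: M_1 = Σ(load moments about 1) − R_2·L = 402.6 − 66.26×4 = 137.6 kN·m.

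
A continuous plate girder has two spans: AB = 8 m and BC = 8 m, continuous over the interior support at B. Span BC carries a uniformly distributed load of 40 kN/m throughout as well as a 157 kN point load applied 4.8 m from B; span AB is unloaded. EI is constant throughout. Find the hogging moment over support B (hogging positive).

M_B = 265.5 kN·m

Take M_B as the redundant. Released structure: two simple spans AB and BC with a hinge at B.
Discontinuity in slope at B on the released structure — sum the simple-span end rotations:
  span BC: UDL 40: wL³/(24EI) = 853.3/EI
  span BC: point load 157 at a = 4.8: Pab(L + b)/(6LEI) = 562.7/EI
  relative rotation θ_0 = (0 + 1416)/EI = 1416/EI
A unit hogging moment at B produces rotation L₁/(3EI) + L₂/(3EI) = 5.333/EI.
Compatibility: M_B·(L₁+L₂)/(3EI) = θ_0, giving M_B = 265.5 kN·m (hogging).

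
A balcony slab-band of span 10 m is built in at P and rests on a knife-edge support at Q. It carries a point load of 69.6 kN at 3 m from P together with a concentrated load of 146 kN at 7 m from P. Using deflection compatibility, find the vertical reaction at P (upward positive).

R_P = 124.9 kN

Choose R_Q as the redundant. The primary structure is the cantilever fixed at P.
Downward deflection at the released point Q due to the loads:
  point load 69.6 at a = 3: Pa²(3L − a)/(6EI) = 2819/EI
  point load 146 at a = 7: Pa²(3L − a)/(6EI) = 27424/EI
  δ_0 = 30242/EI
Flexibility coefficient — unit upward force at Q: δ_{QQ} = L³/(3EI) = 333.3/EI.
Compatibility at Q: δ_0 − R_Q·δ_{QQ} = 0, so R_Q = 30242/333.3 = 90.73 kN.
Vertical equilibrium: R_P = ΣP − R_Q = 215.6 − 90.73 = 124.9 kN.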